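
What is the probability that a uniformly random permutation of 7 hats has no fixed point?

Derangements satisfy D(n) = (n-1)(D(n-1) + D(n-2)), starting from D(0)=1, D(1)=0.
Building up: D(2)=1, D(3)=2, D(4)=9, D(5)=44, D(6)=265, D(7)=1854.
Total arrangements: 7! = 5040.
Probability = D(7)/7! = 103/280.

Final answer: D(7)/7! = 1854/5040 = 0.367857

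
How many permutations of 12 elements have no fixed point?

D(n) = (n-1)(D(n-1) + D(n-2)), D(0)=1, D(1)=0.
D(2) = 1 x (0 + 1) = 1
D(3) = 2 x (1 + 0) = 2
D(4) = 3 x (2 + 1) = 9
D(5) = 4 x (9 + 2) = 44
D(6) = 5 x (44 + 9) = 265
D(7) = 6 x (265 + 44) = 1854
D(8) = 7 x (1854 + 265) = 14833
D(9) = 8 x (14833 + 1854) = 133496
D(10) = 9 x (133496 + 14833) = 1334961
D(11) = 10 x (1334961 + 133496) = 14684570
D(12) = 11 x (D(11) + D(10)) = 11 x (14684570 + 1334961)

Final answer: D(12) = 176214841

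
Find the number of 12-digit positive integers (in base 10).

The leading digit cannot be 0 (9 options); the other 11 digits can be anything (10 options each).
Total: 9 x 10^11.

Final answer: 900000000000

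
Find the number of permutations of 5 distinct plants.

The number of ways to arrange 5 distinct objects is 5!.

Final answer: 5! = 120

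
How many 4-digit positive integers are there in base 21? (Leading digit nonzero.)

In base 21, the leading digit has 20 choices (1..20); each of the remaining 3 digits has 21 choices.
Total: 20 x 21^3.

Final answer: 185220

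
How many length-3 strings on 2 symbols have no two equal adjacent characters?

Let g(n) count such strings. g(1) = 2, and each valid string of length n-1 extends in 1 ways (any symbol but the last), so g(n) = 1 g(n-1).
Total: g(3) = 2 x 1^2.

Final answer: 2 x 1^{2} = 2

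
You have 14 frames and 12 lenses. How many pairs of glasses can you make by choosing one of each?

By the multiplication principle: 14 x 12.

Final answer: 168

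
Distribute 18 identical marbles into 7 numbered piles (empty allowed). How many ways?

Stars and bars: C(n+k-1, k-1) = C(24,6).

Final answer: C(24,6) = 134596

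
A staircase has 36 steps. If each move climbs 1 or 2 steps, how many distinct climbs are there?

Condition on the final move: it is a 1-step (f(n-1) ways to get there) or a 2-step (f(n-2) ways), so f(n) = f(n-1) + f(n-2), with f(1)=1, f(2)=2.
Computing successive values: f(1)=1, f(2)=2, f(3)=3, f(4)=5, f(5)=8, f(6)=13, f(7)=21, f(8)=34, f(9)=55, f(10)=89, f(11)=144, f(12)=233, f(13)=377, f(14)=610, f(15)=987, f(16)=1597, f(17)=2584, f(18)=4181, f(19)=6765, f(20)=10946, f(21)=17711, f(22)=28657, f(23)=46368, f(24)=75025, f(25)=121393, f(26)=196418, f(27)=317811, f(28)=514229, f(29)=832040, f(30)=1346269, f(31)=2178309, f(32)=3524578, f(33)=5702887, f(34)=9227465, f(35)=14930352, f(36)=24157817.

Final answer: 24157817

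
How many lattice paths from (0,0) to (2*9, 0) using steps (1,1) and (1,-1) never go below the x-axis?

Total monotonic paths to (9,9): C(18,9) = 48620.
A path is bad iff it touches y = x + 1; reflecting its initial segment maps bad paths bijectively onto all paths to (8,10), of which there are C(18,10) = 43758.
Valid Dyck paths: 48620 - 43758.
(Check: C(18,9) - C(18,10) = C(18,9)/10, the Catalan number C_{9}.)

Final answer: C_{9} = 4862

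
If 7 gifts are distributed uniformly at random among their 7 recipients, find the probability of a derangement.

D(n) = (n-1)(D(n-1) + D(n-2)), D(0)=1, D(1)=0.
Building up: D(2)=1, D(3)=2, D(4)=9, D(5)=44, D(6)=265, D(7)=1854.
Total arrangements: 7! = 5040.
Probability = D(7)/7! = 103/280.

Final answer: D(7)/7! = 1854/5040 = 0.367857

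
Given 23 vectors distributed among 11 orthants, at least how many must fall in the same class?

By pigeonhole with 23 objects and 11 categories: ceiling(23/11).

Final answer: 3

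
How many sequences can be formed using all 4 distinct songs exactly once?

The number of ways to arrange 4 distinct objects is 4!.

Final answer: 4! = 24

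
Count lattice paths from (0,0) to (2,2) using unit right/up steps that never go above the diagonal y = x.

Total monotonic paths to (2,2): C(4,2) = 6.
A path is bad iff it touches y = x + 1; reflecting its initial segment maps bad paths bijectively onto all paths to (1,3), of which there are C(4,3) = 4.
Valid Dyck paths: 6 - 4.
(Check: C(4,2) - C(4,3) = C(4,2)/3, the Catalan number C_{2}.)

Final answer: C_{2} = 2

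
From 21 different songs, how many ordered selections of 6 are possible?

P(21,6) = 21!/(21-6)! = 21!/15!.

Final answer: P(21,6) = 39070080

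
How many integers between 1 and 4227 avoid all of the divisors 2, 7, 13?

|div by 2|=2113, |div by 7|=603, |div by 13|=325.
|div by 2&7|=301, |div by 2&13|=162, |div by 7&13|=46, |div by all|=23.
By inclusion-exclusion, divisible by at least one: 2113+603+325-301-162-46+23 = 2555.
Not divisible by any: 4227 - 2555.

Final answer: 1672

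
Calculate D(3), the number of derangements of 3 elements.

Derangements satisfy D(n) = (n-1)(D(n-1) + D(n-2)), starting from D(0)=1, D(1)=0.
Building up: D(2)=1.
D(3) = 2 x (D(2) + D(1)) = 2 x (1 + 0).

Final answer: D(3) = 2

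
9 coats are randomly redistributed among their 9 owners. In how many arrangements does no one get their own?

Use the recurrence D(n) = (n-1)(D(n-1) + D(n-2)) with D(0)=1, D(1)=0.
D(2) = 1 x (0 + 1) = 1
D(3) = 2 x (1 + 0) = 2
D(4) = 3 x (2 + 1) = 9
D(5) = 4 x (9 + 2) = 44
D(6) = 5 x (44 + 9) = 265
D(7) = 6 x (265 + 44) = 1854
D(8) = 7 x (1854 + 265) = 14833
D(9) = 8 x (D(8) + D(7)) = 8 x (14833 + 1854)

Final answer: D(9) = 133496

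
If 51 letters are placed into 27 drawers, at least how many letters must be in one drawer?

By the pigeonhole principle: ceiling(51/27).

Final answer: 2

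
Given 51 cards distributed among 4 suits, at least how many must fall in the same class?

By pigeonhole with 51 objects and 4 categories: ceiling(51/4).

Final answer: 13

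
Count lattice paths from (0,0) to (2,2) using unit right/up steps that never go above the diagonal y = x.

Total monotonic paths to (2,2): C(4,2) = 6.
Paths that cross above y=x (reflection bijection): C(4,3) = 4.
Valid Dyck paths: 6 - 4.
(This is the Catalan number C_{2}.)

Final answer: C_{2} = 2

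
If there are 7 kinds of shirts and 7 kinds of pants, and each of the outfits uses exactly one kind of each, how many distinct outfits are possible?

By the multiplication principle: 7 x 7.

Final answer: 49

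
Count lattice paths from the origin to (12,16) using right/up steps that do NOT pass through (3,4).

Total paths to (12,16): C(28,16) = 30421755.
Paths through (3,4): C(7,4) x C(21,12) = 10287550.
Avoiding (3,4): 30421755 - 10287550.

Final answer: 20134205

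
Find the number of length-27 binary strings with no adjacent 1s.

Let a(n) count valid strings. If the last bit is 0 the prefix is any valid string of length n-1; if it is 1 the string must end in 01 with a valid prefix of length n-2. So a(n) = a(n-1) + a(n-2), a(1)=2, a(2)=3.
Building up term by term: a(1)=2, a(2)=3, a(3)=5, a(4)=8, a(5)=13, a(6)=21, a(7)=34, a(8)=55, a(9)=89, a(10)=144, a(11)=233, a(12)=377, a(13)=610, a(14)=987, a(15)=1597, a(16)=2584, a(17)=4181, a(18)=6765, a(19)=10946, a(20)=17711, a(21)=28657, a(22)=46368, a(23)=75025, a(24)=121393, a(25)=196418, a(26)=317811, a(27)=514229.

Final answer: 514229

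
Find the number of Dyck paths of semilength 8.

Total monotonic paths to (8,8): C(16,8) = 12870.
A path is bad iff it touches y = x + 1; reflecting its initial segment maps bad paths bijectively onto all paths to (7,9), of which there are C(16,9) = 11440.
Valid Dyck paths: 12870 - 11440.
(This is the Catalan number C_{8}.)

Final answer: C_{8} = 1430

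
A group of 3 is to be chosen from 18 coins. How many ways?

C(18,3) = 18!/(3! x (18-3)!).

Final answer: C(18,3) = 816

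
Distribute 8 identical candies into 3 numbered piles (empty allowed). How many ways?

Stars and bars: C(n+k-1, k-1) = C(10,2).

Final answer: C(10,2) = 45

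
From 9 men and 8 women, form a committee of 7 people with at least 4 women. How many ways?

Sum over valid woman counts:
C(8,4)C(9,3) = 5880
C(8,5)C(9,2) = 2016
C(8,6)C(9,1) = 252
C(8,7)C(9,0) = 8
Total: 5880 + 2016 + 252 + 8.

Final answer: 8156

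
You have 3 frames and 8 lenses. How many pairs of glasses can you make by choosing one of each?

By the multiplication principle: 3 x 8.

Final answer: 24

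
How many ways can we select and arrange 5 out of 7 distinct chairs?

P(7,5) = 7!/(7-5)! = 7!/2!.

Final answer: P(7,5) = 2520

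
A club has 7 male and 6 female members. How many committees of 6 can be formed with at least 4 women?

Sum over valid woman counts:
C(6,4)C(7,2) = 315
C(6,5)C(7,1) = 42
C(6,6)C(7,0) = 1
Total: 315 + 42 + 1.

Final answer: 358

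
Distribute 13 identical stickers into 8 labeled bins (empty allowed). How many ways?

Stars and bars: C(n+k-1, k-1) = C(20,7).

Final answer: C(20,7) = 77520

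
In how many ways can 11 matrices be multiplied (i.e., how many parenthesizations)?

The structures are counted by the Catalan number C_n. Here n = 11 - 1 = 10.
C_n = C(2n,n) - C(2n,n+1), so C_{10} = C(20,10) - C(20,11) = 184756 - 167960.

Final answer: C_{10} = 16796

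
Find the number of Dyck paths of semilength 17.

Total monotonic paths to (17,17): C(34,17) = 2333606220.
A path is bad iff it touches y = x + 1; reflecting its initial segment maps bad paths bijectively onto all paths to (16,18), of which there are C(34,18) = 2203961430.
Valid Dyck paths: 2333606220 - 2203961430.
(Equivalently, C_{17} = C(34,17)/18 = 2333606220/18.)

Final answer: C_{17} = 129644790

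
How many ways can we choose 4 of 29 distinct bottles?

C(29,4) = 29!/(4! x 25!).

Final answer: \binom{29}{4} = 23751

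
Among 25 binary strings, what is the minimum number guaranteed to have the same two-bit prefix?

There are 4 possible values for two-bit prefix. With 25 binary strings and 4 categories, by pigeonhole: ceiling(25/4).

Final answer: 7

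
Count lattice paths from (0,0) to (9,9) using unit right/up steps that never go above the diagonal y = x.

Total monotonic paths to (9,9): C(18,9) = 48620.
Reflecting each bad path at its first crossing gives a bijection with paths to (8,10): C(18,10) = 43758.
Valid Dyck paths: 48620 - 43758.
(These counts are the Catalan numbers.)

Final answer: C_{9} = 4862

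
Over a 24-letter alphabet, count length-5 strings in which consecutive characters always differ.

Let g(n) count such strings. g(1) = 24, and each valid string of length n-1 extends in 23 ways (any symbol but the last), so g(n) = 23 g(n-1).
Total: g(5) = 24 x 23^4.

Final answer: 24 x 23^{4} = 6716184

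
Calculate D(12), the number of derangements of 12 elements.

Derangements satisfy D(n) = (n-1)(D(n-1) + D(n-2)), starting from D(0)=1, D(1)=0.
D(2) = 1 x (0 + 1) = 1
D(3) = 2 x (1 + 0) = 2
D(4) = 3 x (2 + 1) = 9
D(5) = 4 x (9 + 2) = 44
D(6) = 5 x (44 + 9) = 265
D(7) = 6 x (265 + 44) = 1854
D(8) = 7 x (1854 + 265) = 14833
D(9) = 8 x (14833 + 1854) = 133496
D(10) = 9 x (133496 + 14833) = 1334961
D(11) = 10 x (1334961 + 133496) = 14684570
D(12) = 11 x (D(11) + D(10)) = 11 x (14684570 + 1334961)

Final answer: D(12) = 176214841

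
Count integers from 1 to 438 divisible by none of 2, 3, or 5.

|div by 2|=219, |div by 3|=146, |div by 5|=87.
|div by 2&3|=73, |div by 2&5|=43, |div by 3&5|=29, |div by all|=14.
By inclusion-exclusion, divisible by at least one: 219+146+87-73-43-29+14 = 321.
Not divisible by any: 438 - 321.

Final answer: 117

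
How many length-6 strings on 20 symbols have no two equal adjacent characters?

First character: 20 choices. Each subsequent: 19 choices (must differ from the previous one).
Total: 20 x 19^5.

Final answer: 20 x 19^{5} = 49521980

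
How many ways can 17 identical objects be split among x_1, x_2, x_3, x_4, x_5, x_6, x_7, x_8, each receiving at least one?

Substitute x'_i = x_i - 1 (so x'_i >= 0). Then sum x'_i = 17 - 8 = 9.
Stars and bars: C(9+8-1, 8-1) = C(16,7).

Final answer: C(16,7) = 11440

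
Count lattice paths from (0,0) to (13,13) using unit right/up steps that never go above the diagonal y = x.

Total monotonic paths to (13,13): C(26,13) = 10400600.
Paths that cross above y=x (reflection bijection): C(26,14) = 9657700.
Valid Dyck paths: 10400600 - 9657700.
(These counts are the Catalan numbers.)

Final answer: C_{13} = 742900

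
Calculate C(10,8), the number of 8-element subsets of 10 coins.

C(10,8) = 10!/(8! x 2!).

Final answer: \binom{10}{8} = 45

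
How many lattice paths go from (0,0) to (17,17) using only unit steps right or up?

Each path has 17 right steps and 17 up steps in some order (34 steps total).
Choose which 17 of the 34 steps are up: C(34,17).

Final answer: C(34,17) = 2333606220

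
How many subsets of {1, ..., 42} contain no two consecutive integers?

Condition on whether n belongs to the subset: if not, any valid subset of {1, ..., n-1} works (a(n-1)); if so, n-1 is excluded and the rest is a valid subset of {1, ..., n-2} (a(n-2)). Hence a(n) = a(n-1) + a(n-2), a(1)=2, a(2)=3.
Iterating the recurrence: a(1)=2, a(2)=3, a(3)=5, a(4)=8, a(5)=13, a(6)=21, a(7)=34, a(8)=55, a(9)=89, a(10)=144, a(11)=233, a(12)=377, a(13)=610, a(14)=987, a(15)=1597, a(16)=2584, a(17)=4181, a(18)=6765, a(19)=10946, a(20)=17711, a(21)=28657, a(22)=46368, a(23)=75025, a(24)=121393, a(25)=196418, a(26)=317811, a(27)=514229, a(28)=832040, a(29)=1346269, a(30)=2178309, a(31)=3524578, a(32)=5702887, a(33)=9227465, a(34)=14930352, a(35)=24157817, a(36)=39088169, a(37)=63245986, a(38)=102334155, a(39)=165580141, a(40)=267914296, a(41)=433494437, a(42)=701408733.

Final answer: 701408733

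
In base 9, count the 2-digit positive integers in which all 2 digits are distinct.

The leading digit has 8 choices (anything but zero); the next has 8 (anything but the first), then 7, and so on, one fewer each time.
Total: 8 x 8.

Final answer: 64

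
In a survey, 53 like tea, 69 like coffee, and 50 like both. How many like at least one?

|A union B| = |A| + |B| - |A intersect B| = 53 + 69 - 50.

Final answer: 72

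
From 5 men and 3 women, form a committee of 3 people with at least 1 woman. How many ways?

Sum over valid woman counts:
C(3,1)C(5,2) = 30
C(3,2)C(5,1) = 15
C(3,3)C(5,0) = 1
Total: 30 + 15 + 1.

Final answer: 46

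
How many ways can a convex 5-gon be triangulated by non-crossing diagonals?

This is a standard Catalan-number count: the answer is C_n. Here n = 5 - 2 = 3.
C_n = C(2n,n) - C(2n,n+1), so C_{3} = C(6,3) - C(6,4) = 20 - 15.

Final answer: C_{3} = 5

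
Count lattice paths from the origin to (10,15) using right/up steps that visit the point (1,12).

Paths (0,0)->(1,12): C(13,12) = 13.
Paths (1,12)->(10,15): C(12,3) = 220.
By multiplication principle: 13 x 220.

Final answer: 2860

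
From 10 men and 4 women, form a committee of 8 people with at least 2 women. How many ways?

Sum over valid woman counts:
C(4,2)C(10,6) = 1260
C(4,3)C(10,5) = 1008
C(4,4)C(10,4) = 210
Total: 1260 + 1008 + 210.

Final answer: 2478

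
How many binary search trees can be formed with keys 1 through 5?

The structures are counted by the Catalan number C_n. Here n = 5.
C_n = C(2n,n) - C(2n,n+1), so C_{5} = C(10,5) - C(10,6) = 252 - 210.

Final answer: C_{5} = 42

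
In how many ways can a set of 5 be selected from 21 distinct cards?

C(21,5) = 21!/(5! x (21-5)!).

Final answer: C(21,5) = 20349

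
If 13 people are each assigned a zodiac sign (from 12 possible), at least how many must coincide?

There are 12 possible values for zodiac sign. With 13 people and 12 categories, by pigeonhole: ceiling(13/12).

Final answer: 2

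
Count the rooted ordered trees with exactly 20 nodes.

This is a standard Catalan-number count: the answer is C_n. Here n = 20 - 1 = 19.
C_n = (2n)!/(n!(n+1)!), so C_{19} = 38!/(19! x 20!) = C(38,19)/20 = 35345263800/20.

Final answer: C_{19} = 1767263190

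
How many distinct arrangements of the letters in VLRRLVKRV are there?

Letters (K:1, L:2, R:3, V:3). Total letters: 9.
Permutations = 9!/(3! x 3! x 2!).

Final answer: 5040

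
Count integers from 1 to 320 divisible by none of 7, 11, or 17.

|div by 7|=45, |div by 11|=29, |div by 17|=18.
|div by 7&11|=4, |div by 7&17|=2, |div by 11&17|=1, |div by all|=0.
By inclusion-exclusion, divisible by at least one: 45+29+18-4-2-1+0 = 85.
Not divisible by any: 320 - 85.

Final answer: 235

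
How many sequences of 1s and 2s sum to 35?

Let f(n) be the number of climbs. Removing the last move (1 or 2 steps) gives f(n) = f(n-1) + f(n-2); base cases f(1)=1, f(2)=2.
Computing successive values: f(1)=1, f(2)=2, f(3)=3, f(4)=5, f(5)=8, f(6)=13, f(7)=21, f(8)=34, f(9)=55, f(10)=89, f(11)=144, f(12)=233, f(13)=377, f(14)=610, f(15)=987, f(16)=1597, f(17)=2584, f(18)=4181, f(19)=6765, f(20)=10946, f(21)=17711, f(22)=28657, f(23)=46368, f(24)=75025, f(25)=121393, f(26)=196418, f(27)=317811, f(28)=514229, f(29)=832040, f(30)=1346269, f(31)=2178309, f(32)=3524578, f(33)=5702887, f(34)=9227465, f(35)=14930352.

Final answer: 14930352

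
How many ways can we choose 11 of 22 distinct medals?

C(22,11) = 22!/(11! x 11!).

Final answer: \binom{22}{11} = 705432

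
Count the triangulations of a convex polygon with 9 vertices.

This is counted by the nth Catalan number C_n. Here n = 9 - 2 = 7.
Using C_0 = 1 and C_(k+1) = C_k x 2(2k+1)/(k+2), build up term by term: C_1=1, C_2=2, C_3=5, C_4=14, C_5=42, C_6=132, C_7=429.

Final answer: C_{7} = 429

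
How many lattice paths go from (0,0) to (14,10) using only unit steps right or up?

Each path has 14 right steps and 10 up steps in some order (24 steps total).
Choose which 10 of the 24 steps are up: C(24,10).

Final answer: C(24,10) = 1961256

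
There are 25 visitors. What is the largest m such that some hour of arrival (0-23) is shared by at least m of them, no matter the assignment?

There are 24 possible values for hour of arrival (0-23). With 25 visitors and 24 categories, by pigeonhole: ceiling(25/24).

Final answer: 2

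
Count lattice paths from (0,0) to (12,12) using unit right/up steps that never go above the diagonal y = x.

Total monotonic paths to (12,12): C(24,12) = 2704156.
Paths that cross above y=x (reflection bijection): C(24,13) = 2496144.
Valid Dyck paths: 2704156 - 2496144.
(Equivalently, C_{12} = C(24,12)/13 = 2704156/13.)

Final answer: C_{12} = 208012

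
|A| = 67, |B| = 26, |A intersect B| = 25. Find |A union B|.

|A union B| = |A| + |B| - |A intersect B| = 67 + 26 - 25.

Final answer: 68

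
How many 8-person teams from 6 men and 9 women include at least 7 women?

Sum over valid woman counts:
C(9,7)C(6,1) = 216
C(9,8)C(6,0) = 9
Total: 216 + 9.

Final answer: 225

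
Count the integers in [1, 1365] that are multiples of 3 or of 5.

Multiples of 3: 455. Multiples of 5: 273. Of both (lcm=15): 91.
By inclusion-exclusion: 455 + 273 - 91.

Final answer: 637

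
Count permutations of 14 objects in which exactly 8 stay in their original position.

Choose which 8 elements are fixed: C(14,8) = 3003.
Derange the remaining 6 using D(j) = (j-1)(D(j-1) + D(j-2)), D(0)=1, D(1)=0: D(2)=1, D(3)=2, D(4)=9, D(5)=44, D(6)=265.
Total: 3003 x 265.

Final answer: C(14,8) D(6) = 795795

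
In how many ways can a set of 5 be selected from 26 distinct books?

C(26,5) = 26!/(5! x 21!).

Final answer: \binom{26}{5} = 65780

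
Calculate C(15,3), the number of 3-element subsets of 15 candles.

C(15,3) = 15!/(3! x (15-3)!).

Final answer: C(15,3) = 455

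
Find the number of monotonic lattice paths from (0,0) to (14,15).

Each path has 14 right steps and 15 up steps in some order (29 steps total).
Choose which 15 of the 29 steps are up: C(29,15).

Final answer: C(29,15) = 77558760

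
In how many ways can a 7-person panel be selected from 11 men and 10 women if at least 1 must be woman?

Sum over valid woman counts:
C(10,1)C(11,6) = 4620
C(10,2)C(11,5) = 20790
C(10,3)C(11,4) = 39600
C(10,4)C(11,3) = 34650
C(10,5)C(11,2) = 13860
C(10,6)C(11,1) = 2310
C(10,7)C(11,0) = 120
Total: 4620 + 20790 + 39600 + 34650 + 13860 + 2310 + 120.

Final answer: 115950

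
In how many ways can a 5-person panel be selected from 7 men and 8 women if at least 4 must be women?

Sum over valid woman counts:
C(8,4)C(7,1) = 490
C(8,5)C(7,0) = 56
Total: 490 + 56.

Final answer: 546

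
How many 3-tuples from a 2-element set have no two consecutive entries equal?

First character: 2 choices. Each subsequent: 1 choices (must differ from the previous one).
Total: 2 x 1^2.

Final answer: 2 x 1^{2} = 2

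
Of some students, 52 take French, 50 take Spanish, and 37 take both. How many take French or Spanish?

|A union B| = |A| + |B| - |A intersect B| = 52 + 50 - 37.

Final answer: 65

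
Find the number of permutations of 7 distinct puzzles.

The number of ways to arrange 7 distinct objects is 7!.

Final answer: 7! = 5040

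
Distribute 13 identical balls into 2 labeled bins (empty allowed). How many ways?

Stars and bars: C(n+k-1, k-1) = C(14,1).

Final answer: C(14,1) = 14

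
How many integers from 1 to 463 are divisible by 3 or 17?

Multiples of 3: 154. Multiples of 17: 27. Of both (lcm=51): 9.
By inclusion-exclusion: 154 + 27 - 9.

Final answer: 172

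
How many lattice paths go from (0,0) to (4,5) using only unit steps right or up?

Each path has 4 right steps and 5 up steps in some order (9 steps total).
Choose which 5 of the 9 steps are up: C(9,5).

Final answer: C(9,5) = 126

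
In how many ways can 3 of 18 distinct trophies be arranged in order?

P(18,3) = 18!/(18-3)! = 18!/15!.

Final answer: P(18,3) = 4896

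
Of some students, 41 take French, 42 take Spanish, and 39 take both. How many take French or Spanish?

|A union B| = |A| + |B| - |A intersect B| = 41 + 42 - 39.

Final answer: 44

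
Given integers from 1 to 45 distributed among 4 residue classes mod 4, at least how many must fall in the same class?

By pigeonhole with 45 objects and 4 categories: ceiling(45/4).

Final answer: 12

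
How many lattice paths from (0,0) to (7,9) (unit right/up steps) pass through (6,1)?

Paths (0,0)->(6,1): C(7,1) = 7.
Paths (6,1)->(7,9): C(9,8) = 9.
By multiplication principle: 7 x 9.

Final answer: 63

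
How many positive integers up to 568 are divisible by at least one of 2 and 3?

Multiples of 2: 284. Multiples of 3: 189. Of both (lcm=6): 94.
By inclusion-exclusion: 284 + 189 - 94.

Final answer: 379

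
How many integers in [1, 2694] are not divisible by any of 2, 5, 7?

|div by 2|=1347, |div by 5|=538, |div by 7|=384.
|div by 2&5|=269, |div by 2&7|=192, |div by 5&7|=76, |div by all|=38.
By inclusion-exclusion, divisible by at least one: 1347+538+384-269-192-76+38 = 1770.
Not divisible by any: 2694 - 1770.

Final answer: 924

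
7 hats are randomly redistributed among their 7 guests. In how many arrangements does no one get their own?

D(n) = (n-1)(D(n-1) + D(n-2)), D(0)=1, D(1)=0.
D(2) = 1 x (0 + 1) = 1
D(3) = 2 x (1 + 0) = 2
D(4) = 3 x (2 + 1) = 9
D(5) = 4 x (9 + 2) = 44
D(6) = 5 x (44 + 9) = 265
D(7) = 6 x (D(6) + D(5)) = 6 x (265 + 44)

Final answer: D(7) = 1854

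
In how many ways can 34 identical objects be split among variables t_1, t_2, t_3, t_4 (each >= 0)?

Stars and bars with 34 stars and 3 bars:
C(34+4-1, 4-1) = C(37,3).

Final answer: C(37,3) = 7770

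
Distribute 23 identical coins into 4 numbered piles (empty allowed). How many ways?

Stars and bars: C(n+k-1, k-1) = C(26,3).

Final answer: C(26,3) = 2600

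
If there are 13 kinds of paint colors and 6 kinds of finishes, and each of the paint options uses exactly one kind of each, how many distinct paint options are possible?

By the multiplication principle: 13 x 6.

Final answer: 78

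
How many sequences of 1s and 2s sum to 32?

Condition on the final move: it is a 1-step (f(n-1) ways to get there) or a 2-step (f(n-2) ways), so f(n) = f(n-1) + f(n-2), with f(1)=1, f(2)=2.
Iterating the recurrence: f(1)=1, f(2)=2, f(3)=3, f(4)=5, f(5)=8, f(6)=13, f(7)=21, f(8)=34, f(9)=55, f(10)=89, f(11)=144, f(12)=233, f(13)=377, f(14)=610, f(15)=987, f(16)=1597, f(17)=2584, f(18)=4181, f(19)=6765, f(20)=10946, f(21)=17711, f(22)=28657, f(23)=46368, f(24)=75025, f(25)=121393, f(26)=196418, f(27)=317811, f(28)=514229, f(29)=832040, f(30)=1346269, f(31)=2178309, f(32)=3524578.

Final answer: 3524578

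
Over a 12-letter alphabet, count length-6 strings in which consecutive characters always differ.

First character: 12 choices. Each subsequent: 11 choices (must differ from the previous one).
Total: 12 x 11^5.

Final answer: 12 x 11^{5} = 1932612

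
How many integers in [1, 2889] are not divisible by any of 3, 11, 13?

|div by 3|=963, |div by 11|=262, |div by 13|=222.
|div by 3&11|=87, |div by 3&13|=74, |div by 11&13|=20, |div by all|=6.
By inclusion-exclusion, divisible by at least one: 963+262+222-87-74-20+6 = 1272.
Not divisible by any: 2889 - 1272.

Final answer: 1617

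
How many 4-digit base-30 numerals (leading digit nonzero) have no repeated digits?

The leading digit has 29 choices (anything but zero); the next has 29 (anything but the first), then 28, and so on, one fewer each time.
Total: 29 x 29 x 28 x 27.

Final answer: 635796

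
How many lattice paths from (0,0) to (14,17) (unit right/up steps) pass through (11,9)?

Paths (0,0)->(11,9): C(20,9) = 167960.
Paths (11,9)->(14,17): C(11,8) = 165.
By multiplication principle: 167960 x 165.

Final answer: 27713400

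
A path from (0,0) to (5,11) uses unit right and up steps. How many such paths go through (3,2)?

Paths (0,0)->(3,2): C(5,2) = 10.
Paths (3,2)->(5,11): C(11,9) = 55.
By multiplication principle: 10 x 55.

Final answer: 550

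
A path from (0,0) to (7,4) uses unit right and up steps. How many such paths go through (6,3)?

Paths (0,0)->(6,3): C(9,3) = 84.
Paths (6,3)->(7,4): C(2,1) = 2.
By multiplication principle: 84 x 2.

Final answer: 168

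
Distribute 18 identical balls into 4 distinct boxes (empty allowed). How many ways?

Stars and bars: C(n+k-1, k-1) = C(21,3).

Final answer: C(21,3) = 1330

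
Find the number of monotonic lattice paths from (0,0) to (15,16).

Each path has 15 right steps and 16 up steps in some order (31 steps total).
Choose which 16 of the 31 steps are up: C(31,16).

Final answer: C(31,16) = 300540195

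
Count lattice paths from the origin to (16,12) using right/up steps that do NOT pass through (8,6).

Total paths to (16,12): C(28,12) = 30421755.
Paths through (8,6): C(14,6) x C(14,6) = 9018009.
Avoiding (8,6): 30421755 - 9018009.

Final answer: 21403746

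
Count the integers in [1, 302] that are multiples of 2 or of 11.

Multiples of 2: 151. Multiples of 11: 27. Of both (lcm=22): 13.
By inclusion-exclusion: 151 + 27 - 13.

Final answer: 165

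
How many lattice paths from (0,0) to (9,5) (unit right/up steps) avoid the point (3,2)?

Total paths to (9,5): C(14,5) = 2002.
Paths through (3,2): C(5,2) x C(9,3) = 840.
Avoiding (3,2): 2002 - 840.

Final answer: 1162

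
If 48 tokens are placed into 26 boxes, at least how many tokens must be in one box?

By the pigeonhole principle: ceiling(48/26).

Final answer: 2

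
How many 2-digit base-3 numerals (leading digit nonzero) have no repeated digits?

The leading digit has 2 choices (anything but zero); the next has 2 (anything but the first), then 1, and so on, one fewer each time.
Total: 2 x 2.

Final answer: 4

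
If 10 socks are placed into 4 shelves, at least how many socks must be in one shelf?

By the pigeonhole principle: ceiling(10/4).

Final answer: 3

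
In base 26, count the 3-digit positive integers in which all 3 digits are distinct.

First digit: 25 (nonzero). Second: 25 (not first). Third: 24, etc.
Total: 25 x 25 x 24.

Final answer: 15000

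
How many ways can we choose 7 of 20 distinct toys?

C(20,7) = 20!/(7! x (20-7)!).

Final answer: C(20,7) = 77520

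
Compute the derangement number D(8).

D(n) = (n-1)(D(n-1) + D(n-2)), D(0)=1, D(1)=0.
D(2) = 1 x (0 + 1) = 1
D(3) = 2 x (1 + 0) = 2
D(4) = 3 x (2 + 1) = 9
D(5) = 4 x (9 + 2) = 44
D(6) = 5 x (44 + 9) = 265
D(7) = 6 x (265 + 44) = 1854
D(8) = 7 x (D(7) + D(6)) = 7 x (1854 + 265)

Final answer: D(8) = 14833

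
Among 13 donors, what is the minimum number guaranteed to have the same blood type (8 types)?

There are 8 possible values for blood type (8 types). With 13 donors and 8 categories, by pigeonhole: ceiling(13/8).

Final answer: 2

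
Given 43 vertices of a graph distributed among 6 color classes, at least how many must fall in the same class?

By pigeonhole with 43 objects and 6 categories: ceiling(43/6).

Final answer: 8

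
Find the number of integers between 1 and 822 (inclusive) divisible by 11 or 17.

Multiples of 11: 74. Multiples of 17: 48. Of both (lcm=187): 4.
By inclusion-exclusion: 74 + 48 - 4.

Final answer: 118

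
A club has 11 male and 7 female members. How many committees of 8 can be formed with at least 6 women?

Sum over valid woman counts:
C(7,6)C(11,2) = 385
C(7,7)C(11,1) = 11
Total: 385 + 11.

Final answer: 396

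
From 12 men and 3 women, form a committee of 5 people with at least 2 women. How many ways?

Sum over valid woman counts:
C(3,2)C(12,3) = 660
C(3,3)C(12,2) = 66
Total: 660 + 66.

Final answer: 726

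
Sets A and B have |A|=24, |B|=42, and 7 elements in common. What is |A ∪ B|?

|A union B| = |A| + |B| - |A intersect B| = 24 + 42 - 7.

Final answer: 59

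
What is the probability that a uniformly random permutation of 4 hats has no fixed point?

Use the recurrence D(n) = (n-1)(D(n-1) + D(n-2)) with D(0)=1, D(1)=0.
Building up: D(2)=1, D(3)=2, D(4)=9.
Total arrangements: 4! = 24.
Probability = D(4)/4! = 3/8.

Final answer: D(4)/4! = 9/24 = 0.375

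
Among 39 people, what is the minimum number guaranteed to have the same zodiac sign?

There are 12 possible values for zodiac sign. With 39 people and 12 categories, by pigeonhole: ceiling(39/12).

Final answer: 4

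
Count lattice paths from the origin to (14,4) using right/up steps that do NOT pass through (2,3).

Total paths to (14,4): C(18,4) = 3060.
Paths through (2,3): C(5,3) x C(13,1) = 130.
Avoiding (2,3): 3060 - 130.

Final answer: 2930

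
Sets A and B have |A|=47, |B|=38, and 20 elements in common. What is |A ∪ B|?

|A union B| = |A| + |B| - |A intersect B| = 47 + 38 - 20.

Final answer: 65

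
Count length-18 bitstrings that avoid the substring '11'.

Classify by the final bit: ...0 gives a(n-1) strings, ...01 gives a(n-2) strings. Thus a(n) = a(n-1) + a(n-2) with a(1)=2, a(2)=3.
Building up term by term: a(1)=2, a(2)=3, a(3)=5, a(4)=8, a(5)=13, a(6)=21, a(7)=34, a(8)=55, a(9)=89, a(10)=144, a(11)=233, a(12)=377, a(13)=610, a(14)=987, a(15)=1597, a(16)=2584, a(17)=4181, a(18)=6765.

Final answer: 6765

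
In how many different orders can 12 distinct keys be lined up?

The number of ways to arrange 12 distinct objects is 12!.

Final answer: 12! = 479001600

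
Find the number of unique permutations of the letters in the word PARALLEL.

Letters (A:2, E:1, L:3, P:1, R:1). Total letters: 8.
Permutations = 8!/(3! x 2!).

Final answer: 3360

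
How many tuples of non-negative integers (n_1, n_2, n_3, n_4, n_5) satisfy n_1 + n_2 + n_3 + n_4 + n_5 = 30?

Stars and bars with 30 stars and 4 bars:
C(30+5-1, 5-1) = C(34,4).

Final answer: C(34,4) = 46376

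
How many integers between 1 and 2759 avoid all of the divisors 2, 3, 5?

|div by 2|=1379, |div by 3|=919, |div by 5|=551.
|div by 2&3|=459, |div by 2&5|=275, |div by 3&5|=183, |div by all|=91.
By inclusion-exclusion, divisible by at least one: 1379+919+551-459-275-183+91 = 2023.
Not divisible by any: 2759 - 2023.

Final answer: 736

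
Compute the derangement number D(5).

Derangements satisfy D(n) = (n-1)(D(n-1) + D(n-2)), starting from D(0)=1, D(1)=0.
D(2) = 1 x (0 + 1) = 1
D(3) = 2 x (1 + 0) = 2
D(4) = 3 x (2 + 1) = 9
D(5) = 4 x (D(4) + D(3)) = 4 x (9 + 2)

Final answer: D(5) = 44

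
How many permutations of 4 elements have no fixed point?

Use the recurrence D(n) = (n-1)(D(n-1) + D(n-2)) with D(0)=1, D(1)=0.
D(2) = 1 x (0 + 1) = 1
D(3) = 2 x (1 + 0) = 2
D(4) = 3 x (D(3) + D(2)) = 3 x (2 + 1)

Final answer: D(4) = 9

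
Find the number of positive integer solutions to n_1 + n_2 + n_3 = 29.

Substitute n'_i = n_i - 1 (so n'_i >= 0). Then sum n'_i = 29 - 3 = 26.
Stars and bars: C(26+3-1, 3-1) = C(28,2).

Final answer: C(28,2) = 378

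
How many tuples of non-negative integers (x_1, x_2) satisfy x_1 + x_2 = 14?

Stars and bars with 14 stars and 1 bars:
C(14+2-1, 2-1) = C(15,1).

Final answer: C(15,1) = 15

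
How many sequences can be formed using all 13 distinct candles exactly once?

The number of ways to arrange 13 distinct objects is 13!.

Final answer: 13! = 6227020800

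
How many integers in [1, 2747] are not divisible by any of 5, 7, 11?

|div by 5|=549, |div by 7|=392, |div by 11|=249.
|div by 5&7|=78, |div by 5&11|=49, |div by 7&11|=35, |div by all|=7.
By inclusion-exclusion, divisible by at least one: 549+392+249-78-49-35+7 = 1035.
Not divisible by any: 2747 - 1035.

Final answer: 1712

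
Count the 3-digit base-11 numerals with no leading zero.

In base 11, the leading digit has 10 choices (1..10); each of the remaining 2 digits has 11 choices.
Total: 10 x 11^2.

Final answer: 1210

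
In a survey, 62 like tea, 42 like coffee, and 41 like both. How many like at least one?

|A union B| = |A| + |B| - |A intersect B| = 62 + 42 - 41.

Final answer: 63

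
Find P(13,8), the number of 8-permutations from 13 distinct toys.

P(13,8) = 13!/(13-8)! = 13!/5!.

Final answer: P(13,8) = 51891840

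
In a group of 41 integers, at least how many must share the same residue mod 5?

There are 5 possible values for residue mod 5. With 41 integers and 5 categories, by pigeonhole: ceiling(41/5).

Final answer: 9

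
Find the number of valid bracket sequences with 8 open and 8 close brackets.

This is counted by the nth Catalan number C_n. Here n = 8 (pairs).
Using C_0 = 1 and C_(k+1) = C_k x 2(2k+1)/(k+2), build up term by term: C_1=1, C_2=2, C_3=5, C_4=14, C_5=42, C_6=132, C_7=429, C_8=1430.

Final answer: C_{8} = 1430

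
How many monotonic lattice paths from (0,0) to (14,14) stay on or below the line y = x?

Total monotonic paths to (14,14): C(28,14) = 40116600.
By the reflection principle, paths that go above the diagonal number C(28,15) = 37442160.
Valid Dyck paths: 40116600 - 37442160.
(This is the Catalan number C_{14}.)

Final answer: C_{14} = 2674440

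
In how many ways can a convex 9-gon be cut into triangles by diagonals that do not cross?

The structures are counted by the Catalan number C_n. Here n = 9 - 2 = 7.
Using C_0 = 1 and C_(k+1) = C_k x 2(2k+1)/(k+2), build up term by term: C_1=1, C_2=2, C_3=5, C_4=14, C_5=42, C_6=132, C_7=429.

Final answer: C_{7} = 429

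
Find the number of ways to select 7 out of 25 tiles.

C(25,7) = 25!/(7! x (25-7)!).

Final answer: C(25,7) = 480700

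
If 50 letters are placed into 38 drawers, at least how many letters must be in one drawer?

By the pigeonhole principle: ceiling(50/38).

Final answer: 2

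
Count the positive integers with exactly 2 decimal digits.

The leading digit cannot be 0 (9 options); the other 1 digit can be anything (10 options each).
Total: 9 x 10^1.

Final answer: 90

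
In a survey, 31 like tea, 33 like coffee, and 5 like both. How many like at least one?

|A union B| = |A| + |B| - |A intersect B| = 31 + 33 - 5.

Final answer: 59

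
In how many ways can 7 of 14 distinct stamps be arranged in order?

P(14,7) = 14!/(14-7)! = 14!/7!.

Final answer: P(14,7) = 17297280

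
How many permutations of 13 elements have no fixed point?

Derangements satisfy D(n) = (n-1)(D(n-1) + D(n-2)), starting from D(0)=1, D(1)=0.
Building up: D(2)=1, D(3)=2, D(4)=9, D(5)=44, D(6)=265, D(7)=1854, D(8)=14833, D(9)=133496, D(10)=1334961, D(11)=14684570, D(12)=176214841.
D(13) = 12 x (D(12) + D(11)) = 12 x (176214841 + 14684570).

Final answer: D(13) = 2290792932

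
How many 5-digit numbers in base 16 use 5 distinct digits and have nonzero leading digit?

The leading digit has 15 choices (anything but zero); the next has 15 (anything but the first), then 14, and so on, one fewer each time.
Total: 15 x 15 x 14 x 13 x 12.

Final answer: 491400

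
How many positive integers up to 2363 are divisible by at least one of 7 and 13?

Multiples of 7: 337. Multiples of 13: 181. Of both (lcm=91): 25.
By inclusion-exclusion: 337 + 181 - 25.

Final answer: 493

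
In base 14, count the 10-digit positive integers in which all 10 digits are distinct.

First digit: 13 (nonzero). Second: 13 (not first). Third: 12, etc.
Total: 13 x 13 x 12 x 11 x 10 x 9 x 8 x 7 x 6 x 5.

Final answer: 3372969600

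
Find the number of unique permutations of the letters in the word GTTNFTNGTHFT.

Letters (F:2, G:2, H:1, N:2, T:5). Total letters: 12.
Permutations = 12!/(5! x 2! x 2! x 2!).

Final answer: 498960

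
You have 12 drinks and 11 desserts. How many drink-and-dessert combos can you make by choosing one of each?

By the multiplication principle: 12 x 11.

Final answer: 132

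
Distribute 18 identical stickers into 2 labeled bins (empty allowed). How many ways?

Stars and bars: C(n+k-1, k-1) = C(19,1).

Final answer: C(19,1) = 19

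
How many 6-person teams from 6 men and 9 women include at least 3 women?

Sum over valid woman counts:
C(9,3)C(6,3) = 1680
C(9,4)C(6,2) = 1890
C(9,5)C(6,1) = 756
C(9,6)C(6,0) = 84
Total: 1680 + 1890 + 756 + 84.

Final answer: 4410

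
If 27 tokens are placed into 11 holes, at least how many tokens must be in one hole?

By the pigeonhole principle: ceiling(27/11).

Final answer: 3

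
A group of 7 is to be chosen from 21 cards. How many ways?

C(21,7) = 21!/(7! x (21-7)!).

Final answer: C(21,7) = 116280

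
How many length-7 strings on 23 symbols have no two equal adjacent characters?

Let g(n) count such strings. g(1) = 23, and each valid string of length n-1 extends in 22 ways (any symbol but the last), so g(n) = 22 g(n-1).
Total: g(7) = 23 x 22^6.

Final answer: 23 x 22^{6} = 2607737792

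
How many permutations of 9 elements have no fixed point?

Derangements satisfy D(n) = (n-1)(D(n-1) + D(n-2)), starting from D(0)=1, D(1)=0.
Building up: D(2)=1, D(3)=2, D(4)=9, D(5)=44, D(6)=265, D(7)=1854, D(8)=14833.
D(9) = 8 x (D(8) + D(7)) = 8 x (14833 + 1854).

Final answer: D(9) = 133496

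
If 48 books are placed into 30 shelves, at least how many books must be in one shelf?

By the pigeonhole principle: ceiling(48/30).

Final answer: 2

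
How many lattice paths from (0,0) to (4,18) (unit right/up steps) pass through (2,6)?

Paths (0,0)->(2,6): C(8,6) = 28.
Paths (2,6)->(4,18): C(14,12) = 91.
By multiplication principle: 28 x 91.

Final answer: 2548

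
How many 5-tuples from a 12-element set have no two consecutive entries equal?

First character: 12 choices. Each subsequent: 11 choices (must differ from the previous one).
Total: 12 x 11^4.

Final answer: 12 x 11^{4} = 175692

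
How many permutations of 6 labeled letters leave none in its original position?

D(n) = (n-1)(D(n-1) + D(n-2)), D(0)=1, D(1)=0.
D(2) = 1 x (0 + 1) = 1
D(3) = 2 x (1 + 0) = 2
D(4) = 3 x (2 + 1) = 9
D(5) = 4 x (9 + 2) = 44
D(6) = 5 x (D(5) + D(4)) = 5 x (44 + 9)

Final answer: D(6) = 265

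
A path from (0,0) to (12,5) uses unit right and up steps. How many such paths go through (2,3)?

Paths (0,0)->(2,3): C(5,3) = 10.
Paths (2,3)->(12,5): C(12,2) = 66.
By multiplication principle: 10 x 66.

Final answer: 660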